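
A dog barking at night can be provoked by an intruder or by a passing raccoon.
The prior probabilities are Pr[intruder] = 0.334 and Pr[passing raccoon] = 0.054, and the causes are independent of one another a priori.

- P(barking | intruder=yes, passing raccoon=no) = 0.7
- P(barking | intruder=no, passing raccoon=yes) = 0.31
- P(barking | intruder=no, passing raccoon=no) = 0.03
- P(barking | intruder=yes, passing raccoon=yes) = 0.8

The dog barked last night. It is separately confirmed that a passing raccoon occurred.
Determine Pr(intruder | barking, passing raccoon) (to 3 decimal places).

P(barking | passing raccoon) = 0.31×0.666 + 0.8×0.334 = 0.206460 + 0.267200 = 0.473660
Of this, 0.267200 comes from 0.8×0.334 (the intruder=true cases).
P(intruder | barking, passing raccoon) = 0.267200 / 0.473660 ≈ 0.564

Pr(intruder | barking, passing raccoon) ≈ 0.564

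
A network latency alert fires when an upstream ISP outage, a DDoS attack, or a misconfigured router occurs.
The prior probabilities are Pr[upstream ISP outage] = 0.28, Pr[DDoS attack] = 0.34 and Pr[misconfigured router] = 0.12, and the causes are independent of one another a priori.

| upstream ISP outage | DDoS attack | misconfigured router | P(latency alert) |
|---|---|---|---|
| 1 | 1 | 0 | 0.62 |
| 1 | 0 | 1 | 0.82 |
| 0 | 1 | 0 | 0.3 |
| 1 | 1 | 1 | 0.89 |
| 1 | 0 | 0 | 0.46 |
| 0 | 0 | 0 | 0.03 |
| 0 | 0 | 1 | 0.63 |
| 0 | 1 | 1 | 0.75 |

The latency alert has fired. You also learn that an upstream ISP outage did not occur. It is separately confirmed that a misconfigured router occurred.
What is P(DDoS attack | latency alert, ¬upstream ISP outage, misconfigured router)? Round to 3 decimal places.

P(latency alert | ¬upstream ISP outage, misconfigured router) = 0.63·0.66 + 0.75·0.34 = 0.415800 + 0.255000 = 0.670800
Of this, 0.255000 comes from 0.75·0.34 (the DDoS attack=true cases).
So P(DDoS attack | latency alert, ¬upstream ISP outage, misconfigured router) = 0.255000/0.670800 ≈ 0.380.

P(DDoS attack | latency alert, ¬upstream ISP outage, misconfigured router) ≈ 0.380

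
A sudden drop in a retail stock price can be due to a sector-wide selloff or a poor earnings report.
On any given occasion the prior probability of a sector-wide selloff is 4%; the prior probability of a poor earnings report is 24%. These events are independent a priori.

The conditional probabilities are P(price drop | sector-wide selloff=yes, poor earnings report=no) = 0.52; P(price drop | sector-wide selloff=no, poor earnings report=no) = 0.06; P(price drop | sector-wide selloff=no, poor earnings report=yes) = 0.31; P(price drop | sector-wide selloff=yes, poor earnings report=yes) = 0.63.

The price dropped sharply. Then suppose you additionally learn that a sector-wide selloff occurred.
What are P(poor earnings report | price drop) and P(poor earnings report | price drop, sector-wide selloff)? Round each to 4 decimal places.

P(poor earnings report | price drop) ≈ 0.5653; P(poor earnings report | price drop, sector-wide selloff) ≈ 0.2767

Weight on poor earnings report=true, given the evidence: 0.071424 + 0.006048 = 0.077472
Normalizer over all consistent configurations: 0.06·0.96·0.76 + 0.31·0.96·0.24 + 0.52·0.04·0.76 + 0.63·0.04·0.24 = 0.137056
Posterior = 0.077472 / 0.137056 ≈ 0.5653

With the extra evidence:
P(price drop | sector-wide selloff) = 0.52×0.76 + 0.63×0.24 = 0.395200 + 0.151200 = 0.546400
Restricting to configurations with poor earnings report present: 0.63×0.24 = 0.151200.
So P(poor earnings report | price drop, sector-wide selloff) = 0.151200/0.546400 ≈ 0.2767.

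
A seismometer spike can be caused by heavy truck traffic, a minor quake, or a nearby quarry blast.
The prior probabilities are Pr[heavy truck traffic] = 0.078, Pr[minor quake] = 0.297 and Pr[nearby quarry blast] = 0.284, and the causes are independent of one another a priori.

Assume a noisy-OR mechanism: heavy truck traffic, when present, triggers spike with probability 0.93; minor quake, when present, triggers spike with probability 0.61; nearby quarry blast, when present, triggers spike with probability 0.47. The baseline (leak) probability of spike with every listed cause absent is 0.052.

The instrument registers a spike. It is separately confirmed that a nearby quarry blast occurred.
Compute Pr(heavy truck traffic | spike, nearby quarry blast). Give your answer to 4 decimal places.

Pr(heavy truck traffic | spike, nearby quarry blast) ≈ 0.1225

Under noisy-OR, P(spike | causes) = 1 − (1−0.052)·∏(1−qᵢ) over the active causes.
P(spike | nearby quarry blast) = 0.49756*0.922*0.703 + 0.804048*0.922*0.297 + 0.964829*0.078*0.703 + 0.986283*0.078*0.297 = 0.322501 + 0.220176 + 0.052905 + 0.022848 = 0.618430
Of this, 0.075753 comes from 0.052905 + 0.022848 (the heavy truck traffic=true cases).
So P(heavy truck traffic | spike, nearby quarry blast) = 0.075753/0.618430 ≈ 0.1225.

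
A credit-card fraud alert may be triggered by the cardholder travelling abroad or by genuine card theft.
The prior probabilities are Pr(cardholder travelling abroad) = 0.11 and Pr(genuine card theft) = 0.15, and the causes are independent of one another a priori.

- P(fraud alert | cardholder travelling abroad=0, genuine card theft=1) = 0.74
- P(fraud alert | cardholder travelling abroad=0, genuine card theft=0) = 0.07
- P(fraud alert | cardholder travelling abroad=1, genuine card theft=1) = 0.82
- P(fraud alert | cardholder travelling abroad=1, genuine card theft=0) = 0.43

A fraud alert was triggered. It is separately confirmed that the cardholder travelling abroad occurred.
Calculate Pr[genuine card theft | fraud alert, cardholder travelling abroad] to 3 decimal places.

By total probability over both values of genuine card theft:
  P(fraud alert | cardholder travelling abroad) = 0.43·0.85 + 0.82·0.15
        = 0.365500 + 0.123000 = 0.488500
Configurations with genuine card theft contribute 0.123000, so
  P(genuine card theft | fraud alert, cardholder travelling abroad) = 0.123000 / 0.488500 ≈ 0.252

Pr[genuine card theft | fraud alert, cardholder travelling abroad] ≈ 0.252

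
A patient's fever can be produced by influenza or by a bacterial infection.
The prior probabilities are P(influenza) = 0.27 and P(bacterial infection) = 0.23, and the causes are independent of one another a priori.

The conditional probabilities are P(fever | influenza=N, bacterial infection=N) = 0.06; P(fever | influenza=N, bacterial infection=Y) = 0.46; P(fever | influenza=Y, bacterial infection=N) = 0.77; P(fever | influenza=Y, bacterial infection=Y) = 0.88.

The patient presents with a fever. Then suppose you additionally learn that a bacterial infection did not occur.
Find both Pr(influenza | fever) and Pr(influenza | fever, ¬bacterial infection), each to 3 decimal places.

Pr(influenza | fever) ≈ 0.659; Pr(influenza | fever, ¬bacterial infection) ≈ 0.826

By total probability over the 4 (influenza, bacterial infection) configurations:
  P(fever) = 0.06×0.73×0.77 + 0.46×0.73×0.23 + 0.77×0.27×0.77 + 0.88×0.27×0.23
        = 0.033726 + 0.077234 + 0.160083 + 0.054648 = 0.325691
Configurations with influenza contribute 0.214731, so
  P(influenza | fever) = 0.214731 / 0.325691 ≈ 0.659

Now also conditioning on bacterial infection≠true:
P(fever | ¬bacterial infection) = 0.06·0.73 + 0.77·0.27 = 0.043800 + 0.207900 = 0.251700
Restricting to configurations with influenza present: 0.77·0.27 = 0.207900.
P(influenza | fever, ¬bacterial infection) = 0.207900 / 0.251700 ≈ 0.826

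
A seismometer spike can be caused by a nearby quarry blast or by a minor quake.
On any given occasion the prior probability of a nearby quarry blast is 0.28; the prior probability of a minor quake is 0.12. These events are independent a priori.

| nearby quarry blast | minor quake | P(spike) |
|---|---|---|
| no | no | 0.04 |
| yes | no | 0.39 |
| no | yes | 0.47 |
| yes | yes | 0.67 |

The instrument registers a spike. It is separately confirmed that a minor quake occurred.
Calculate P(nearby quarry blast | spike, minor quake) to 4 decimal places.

By total probability over both values of nearby quarry blast:
  P(spike | minor quake) = 0.47*0.72 + 0.67*0.28
        = 0.338400 + 0.187600 = 0.526000
The terms with nearby quarry blast present sum to 0.187600, so
  P(nearby quarry blast | spike, minor quake) = 0.187600 / 0.526000 ≈ 0.3567

P(nearby quarry blast | spike, minor quake) ≈ 0.3567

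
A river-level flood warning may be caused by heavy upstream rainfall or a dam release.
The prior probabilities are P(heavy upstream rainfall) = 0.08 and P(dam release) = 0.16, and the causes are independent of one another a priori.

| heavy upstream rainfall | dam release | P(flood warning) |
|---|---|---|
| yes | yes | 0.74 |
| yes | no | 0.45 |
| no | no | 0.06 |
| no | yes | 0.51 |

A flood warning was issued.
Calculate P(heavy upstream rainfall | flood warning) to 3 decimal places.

P(heavy upstream rainfall | flood warning) ≈ 0.246

Enumerate the 4 (heavy upstream rainfall, dam release) configurations and weight by the priors:
  P(flood warning) = 0.06·0.92·0.84 + 0.51·0.92·0.16 + 0.45·0.08·0.84 + 0.74·0.08·0.16
        = 0.046368 + 0.075072 + 0.030240 + 0.009472 = 0.161152
Keeping only the heavy upstream rainfall-present terms gives 0.039712, so
  P(heavy upstream rainfall | flood warning) = 0.039712 / 0.161152 ≈ 0.246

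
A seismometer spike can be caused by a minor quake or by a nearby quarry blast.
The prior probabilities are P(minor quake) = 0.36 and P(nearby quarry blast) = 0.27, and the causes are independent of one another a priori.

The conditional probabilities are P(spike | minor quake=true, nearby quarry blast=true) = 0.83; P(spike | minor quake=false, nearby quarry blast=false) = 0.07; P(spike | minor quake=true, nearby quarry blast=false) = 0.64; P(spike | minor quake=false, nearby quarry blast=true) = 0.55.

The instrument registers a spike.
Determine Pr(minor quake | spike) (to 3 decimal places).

P(spike) = 0.07·0.64·0.73 + 0.55·0.64·0.27 + 0.64·0.36·0.73 + 0.83·0.36·0.27 = 0.032704 + 0.095040 + 0.168192 + 0.080676 = 0.376612
Restricting to configurations with minor quake present: 0.168192 + 0.080676 = 0.248868.
Hence the posterior is 0.248868/0.376612 ≈ 0.661.

Pr(minor quake | spike) ≈ 0.661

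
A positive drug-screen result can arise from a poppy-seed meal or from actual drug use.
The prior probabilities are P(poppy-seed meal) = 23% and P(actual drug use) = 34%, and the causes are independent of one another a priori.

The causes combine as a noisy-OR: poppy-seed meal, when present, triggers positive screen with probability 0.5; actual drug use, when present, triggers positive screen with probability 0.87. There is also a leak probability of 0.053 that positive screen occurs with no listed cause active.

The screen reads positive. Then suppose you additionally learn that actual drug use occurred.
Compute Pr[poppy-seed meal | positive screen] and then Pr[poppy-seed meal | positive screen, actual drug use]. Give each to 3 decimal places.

Under noisy-OR, P(positive screen | causes) = 1 − (1−0.053)·∏(1−qᵢ) over the active causes.
Numerator (weight on configurations with poppy-seed meal): 0.079923 + 0.073386 = 0.153309
Denominator P(positive screen): 0.053×0.77×0.66 + 0.87689×0.77×0.34 + 0.5265×0.23×0.66 + 0.938445×0.23×0.34 = 0.409814
P(poppy-seed meal | positive screen) = 0.153309/0.409814 ≈ 0.374

Now also conditioning on actual drug use=true:
Sum P(positive screen|·) weighted by the priors over both values of poppy-seed meal:
  P(positive screen | actual drug use) = 0.87689·0.77 + 0.938445·0.23
        = 0.675205 + 0.215842 = 0.891047
The terms with poppy-seed meal present sum to 0.215842, so
  P(poppy-seed meal | positive screen, actual drug use) = 0.215842 / 0.891047 ≈ 0.242

Pr[poppy-seed meal | positive screen] ≈ 0.374; Pr[poppy-seed meal | positive screen, actual drug use] ≈ 0.242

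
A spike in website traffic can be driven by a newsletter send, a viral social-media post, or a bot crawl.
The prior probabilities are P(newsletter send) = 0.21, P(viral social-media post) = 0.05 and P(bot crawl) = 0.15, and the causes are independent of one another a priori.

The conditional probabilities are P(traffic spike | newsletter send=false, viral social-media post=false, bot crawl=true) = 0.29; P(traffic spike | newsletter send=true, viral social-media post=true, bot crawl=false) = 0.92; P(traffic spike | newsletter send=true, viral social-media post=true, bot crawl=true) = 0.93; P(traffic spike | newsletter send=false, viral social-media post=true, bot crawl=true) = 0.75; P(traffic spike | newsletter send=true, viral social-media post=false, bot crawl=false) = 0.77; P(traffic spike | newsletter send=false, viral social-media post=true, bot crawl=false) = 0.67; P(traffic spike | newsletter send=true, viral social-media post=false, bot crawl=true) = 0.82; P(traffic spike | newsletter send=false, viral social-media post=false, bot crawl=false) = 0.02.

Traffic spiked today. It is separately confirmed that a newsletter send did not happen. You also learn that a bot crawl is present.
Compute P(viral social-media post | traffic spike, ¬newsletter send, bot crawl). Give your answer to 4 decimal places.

By total probability over both values of viral social-media post:
  P(traffic spike | ¬newsletter send, bot crawl) = 0.29*0.95 + 0.75*0.05
        = 0.275500 + 0.037500 = 0.313000
Keeping only the viral social-media post-present terms gives 0.037500, so
  P(viral social-media post | traffic spike, ¬newsletter send, bot crawl) = 0.037500 / 0.313000 ≈ 0.1198

P(viral social-media post | traffic spike, ¬newsletter send, bot crawl) ≈ 0.1198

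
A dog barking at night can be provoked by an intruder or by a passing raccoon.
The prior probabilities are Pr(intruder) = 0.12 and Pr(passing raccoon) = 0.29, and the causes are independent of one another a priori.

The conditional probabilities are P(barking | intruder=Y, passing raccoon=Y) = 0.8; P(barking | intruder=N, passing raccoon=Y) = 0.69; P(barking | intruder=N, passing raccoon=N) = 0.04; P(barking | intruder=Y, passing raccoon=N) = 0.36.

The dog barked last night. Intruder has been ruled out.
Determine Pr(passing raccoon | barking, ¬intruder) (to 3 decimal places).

P(barking | ¬intruder) = 0.04×0.71 + 0.69×0.29 = 0.028400 + 0.200100 = 0.228500
The passing raccoon-present share is 0.69×0.29 = 0.200100.
Hence the posterior is 0.200100/0.228500 ≈ 0.876.

Pr(passing raccoon | barking, ¬intruder) ≈ 0.876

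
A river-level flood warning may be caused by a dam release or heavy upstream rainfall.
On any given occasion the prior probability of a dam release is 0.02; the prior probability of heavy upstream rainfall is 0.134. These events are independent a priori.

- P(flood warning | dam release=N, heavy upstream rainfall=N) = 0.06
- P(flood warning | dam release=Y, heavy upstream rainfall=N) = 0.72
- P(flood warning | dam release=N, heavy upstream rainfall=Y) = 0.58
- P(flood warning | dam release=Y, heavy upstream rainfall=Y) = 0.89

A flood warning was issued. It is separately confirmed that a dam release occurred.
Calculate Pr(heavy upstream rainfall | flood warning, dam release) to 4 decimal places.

For the numerator, keep only heavy upstream rainfall=true terms: 0.89×0.134 = 0.119260
Normalizer over all consistent configurations: 0.72×0.866 + 0.89×0.134 = 0.742780
Posterior = 0.119260 / 0.742780 ≈ 0.1606

Pr(heavy upstream rainfall | flood warning, dam release) ≈ 0.1606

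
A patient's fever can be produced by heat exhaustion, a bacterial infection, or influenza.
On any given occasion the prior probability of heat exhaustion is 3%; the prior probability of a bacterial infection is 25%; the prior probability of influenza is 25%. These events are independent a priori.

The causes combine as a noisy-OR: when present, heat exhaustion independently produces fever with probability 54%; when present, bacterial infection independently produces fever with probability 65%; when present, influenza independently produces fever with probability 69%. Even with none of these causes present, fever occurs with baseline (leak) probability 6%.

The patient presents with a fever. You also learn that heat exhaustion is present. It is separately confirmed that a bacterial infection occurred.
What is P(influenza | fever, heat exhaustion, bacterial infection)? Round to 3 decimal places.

Under noisy-OR, P(fever | causes) = 1 − (1−0.06)·∏(1−qᵢ) over the active causes.
P(fever | heat exhaustion, bacterial infection) = 0.84866×0.75 + 0.953085×0.25 = 0.636495 + 0.238271 = 0.874766
Restricting to configurations with influenza present: 0.953085×0.25 = 0.238271.
So P(influenza | fever, heat exhaustion, bacterial infection) = 0.238271/0.874766 ≈ 0.272.

P(influenza | fever, heat exhaustion, bacterial infection) ≈ 0.272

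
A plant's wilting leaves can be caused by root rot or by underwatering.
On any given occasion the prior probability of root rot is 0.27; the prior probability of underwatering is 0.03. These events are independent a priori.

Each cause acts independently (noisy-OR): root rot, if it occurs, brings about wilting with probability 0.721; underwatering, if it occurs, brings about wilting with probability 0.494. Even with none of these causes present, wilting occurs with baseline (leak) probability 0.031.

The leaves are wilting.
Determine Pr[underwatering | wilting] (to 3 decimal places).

Under noisy-OR, P(wilting | causes) = 1 − (1−0.031)·∏(1−qᵢ) over the active causes.
Enumerate the 4 (root rot, underwatering) configurations and weight by the priors:
  P(wilting) = 0.031*0.73*0.97 + 0.509686*0.73*0.03 + 0.729649*0.27*0.97 + 0.863202*0.27*0.03
        = 0.021951 + 0.011162 + 0.191095 + 0.006992 = 0.231200
Configurations with underwatering contribute 0.018154, so
  P(underwatering | wilting) = 0.018154 / 0.231200 ≈ 0.079

Pr[underwatering | wilting] ≈ 0.079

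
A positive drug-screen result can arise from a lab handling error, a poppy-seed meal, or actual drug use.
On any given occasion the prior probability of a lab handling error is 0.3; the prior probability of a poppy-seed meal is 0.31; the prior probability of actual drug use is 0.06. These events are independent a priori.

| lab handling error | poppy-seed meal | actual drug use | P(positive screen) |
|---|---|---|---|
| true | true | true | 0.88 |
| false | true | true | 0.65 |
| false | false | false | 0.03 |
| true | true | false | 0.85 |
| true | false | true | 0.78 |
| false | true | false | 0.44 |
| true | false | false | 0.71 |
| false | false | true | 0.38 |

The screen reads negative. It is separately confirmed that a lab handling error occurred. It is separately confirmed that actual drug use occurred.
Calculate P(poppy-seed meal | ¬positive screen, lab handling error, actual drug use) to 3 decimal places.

P(poppy-seed meal | ¬positive screen, lab handling error, actual drug use) ≈ 0.197

By total probability over both values of poppy-seed meal:
  P(¬positive screen | lab handling error, actual drug use) = 0.22×0.69 + 0.12×0.31
        = 0.151800 + 0.037200 = 0.189000
The terms with poppy-seed meal present sum to 0.037200, so
  P(poppy-seed meal | ¬positive screen, lab handling error, actual drug use) = 0.037200 / 0.189000 ≈ 0.197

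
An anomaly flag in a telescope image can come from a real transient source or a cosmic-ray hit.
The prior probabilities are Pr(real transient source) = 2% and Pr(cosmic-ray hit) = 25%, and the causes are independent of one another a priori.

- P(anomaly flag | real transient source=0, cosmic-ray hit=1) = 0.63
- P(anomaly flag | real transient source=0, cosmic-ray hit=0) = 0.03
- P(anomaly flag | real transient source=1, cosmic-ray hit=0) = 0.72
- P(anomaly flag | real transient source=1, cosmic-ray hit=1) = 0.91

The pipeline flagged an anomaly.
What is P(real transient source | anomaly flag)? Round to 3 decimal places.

Enumerate the 4 (real transient source, cosmic-ray hit) configurations and weight by the priors:
  P(anomaly flag) = 0.03×0.98×0.75 + 0.63×0.98×0.25 + 0.72×0.02×0.75 + 0.91×0.02×0.25
        = 0.022050 + 0.154350 + 0.010800 + 0.004550 = 0.191750
Configurations with real transient source contribute 0.015350, so
  P(real transient source | anomaly flag) = 0.015350 / 0.191750 ≈ 0.080

P(real transient source | anomaly flag) ≈ 0.080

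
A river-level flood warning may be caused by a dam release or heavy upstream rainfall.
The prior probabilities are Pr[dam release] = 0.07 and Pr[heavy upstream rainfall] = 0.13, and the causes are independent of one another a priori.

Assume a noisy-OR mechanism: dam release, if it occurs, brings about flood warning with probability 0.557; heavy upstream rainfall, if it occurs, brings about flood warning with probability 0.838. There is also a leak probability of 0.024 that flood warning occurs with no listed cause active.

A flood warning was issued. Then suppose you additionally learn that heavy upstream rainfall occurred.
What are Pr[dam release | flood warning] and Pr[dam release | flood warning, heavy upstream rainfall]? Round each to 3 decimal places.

Pr[dam release | flood warning] ≈ 0.262; Pr[dam release | flood warning, heavy upstream rainfall] ≈ 0.077

Under noisy-OR, P(flood warning | causes) = 1 − (1−0.024)·∏(1−qᵢ) over the active causes.
Enumerate the 4 (dam release, heavy upstream rainfall) configurations and weight by the priors:
  P(flood warning) = 0.024*0.93*0.87 + 0.841888*0.93*0.13 + 0.567632*0.07*0.87 + 0.929956*0.07*0.13
        = 0.019418 + 0.101784 + 0.034569 + 0.008463 = 0.164234
Keeping only the dam release-present terms gives 0.043032, so
  P(dam release | flood warning) = 0.043032 / 0.164234 ≈ 0.262

Now also conditioning on heavy upstream rainfall=true:
By total probability over both values of dam release:
  P(flood warning | heavy upstream rainfall) = 0.841888×0.93 + 0.929956×0.07
        = 0.782956 + 0.065097 = 0.848053
Configurations with dam release contribute 0.065097, so
  P(dam release | flood warning, heavy upstream rainfall) = 0.065097 / 0.848053 ≈ 0.077
Conditioning on heavy upstream rainfall lowers the posterior on dam release: the classic explaining-away effect in a common-effect structure.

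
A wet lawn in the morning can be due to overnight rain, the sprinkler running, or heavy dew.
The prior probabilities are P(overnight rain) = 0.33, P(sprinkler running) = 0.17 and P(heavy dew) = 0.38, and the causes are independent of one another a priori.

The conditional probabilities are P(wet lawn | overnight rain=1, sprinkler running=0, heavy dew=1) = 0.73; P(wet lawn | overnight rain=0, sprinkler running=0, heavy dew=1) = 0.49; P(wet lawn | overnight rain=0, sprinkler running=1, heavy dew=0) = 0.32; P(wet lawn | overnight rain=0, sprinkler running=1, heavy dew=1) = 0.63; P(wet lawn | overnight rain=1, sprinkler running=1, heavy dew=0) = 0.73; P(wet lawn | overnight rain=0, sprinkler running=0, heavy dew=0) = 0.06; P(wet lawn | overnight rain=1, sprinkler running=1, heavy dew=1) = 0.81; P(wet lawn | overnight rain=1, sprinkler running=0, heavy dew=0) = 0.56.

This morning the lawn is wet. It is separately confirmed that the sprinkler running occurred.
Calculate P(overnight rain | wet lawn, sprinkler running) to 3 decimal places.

P(overnight rain | wet lawn, sprinkler running) ≈ 0.461

Weight on overnight rain=true, given the evidence: 0.149358 + 0.101574 = 0.250932
Denominator P(wet lawn | sprinkler running): 0.32·0.67·0.62 + 0.63·0.67·0.38 + 0.73·0.33·0.62 + 0.81·0.33·0.38 = 0.544258
P(overnight rain | wet lawn, sprinkler running) = 0.250932/0.544258 ≈ 0.461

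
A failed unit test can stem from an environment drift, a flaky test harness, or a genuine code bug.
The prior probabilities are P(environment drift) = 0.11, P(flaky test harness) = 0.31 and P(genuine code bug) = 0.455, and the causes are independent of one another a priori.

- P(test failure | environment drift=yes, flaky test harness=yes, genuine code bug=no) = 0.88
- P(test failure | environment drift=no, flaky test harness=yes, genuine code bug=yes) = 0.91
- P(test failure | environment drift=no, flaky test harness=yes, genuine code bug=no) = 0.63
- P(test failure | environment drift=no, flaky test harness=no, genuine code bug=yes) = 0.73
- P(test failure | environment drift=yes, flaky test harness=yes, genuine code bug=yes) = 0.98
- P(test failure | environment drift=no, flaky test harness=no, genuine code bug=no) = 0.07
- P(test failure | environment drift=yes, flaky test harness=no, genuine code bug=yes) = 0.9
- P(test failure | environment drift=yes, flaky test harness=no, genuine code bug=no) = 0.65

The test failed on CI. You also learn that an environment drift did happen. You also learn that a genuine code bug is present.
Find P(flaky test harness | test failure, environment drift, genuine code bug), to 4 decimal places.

Weight on flaky test harness=true, given the evidence: 0.98×0.31 = 0.303800
The normalizing constant is 0.9×0.69 + 0.98×0.31 = 0.924800
P(flaky test harness | test failure, environment drift, genuine code bug) = 0.303800/0.924800 ≈ 0.3285

P(flaky test harness | test failure, environment drift, genuine code bug) ≈ 0.3285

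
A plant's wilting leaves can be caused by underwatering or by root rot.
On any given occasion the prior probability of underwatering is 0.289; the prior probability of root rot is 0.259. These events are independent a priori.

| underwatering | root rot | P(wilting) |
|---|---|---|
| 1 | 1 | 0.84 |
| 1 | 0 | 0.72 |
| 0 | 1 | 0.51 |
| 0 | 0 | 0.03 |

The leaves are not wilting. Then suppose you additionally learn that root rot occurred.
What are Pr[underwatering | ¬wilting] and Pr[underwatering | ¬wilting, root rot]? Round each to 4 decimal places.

Pr[underwatering | ¬wilting] ≈ 0.1069; Pr[underwatering | ¬wilting, root rot] ≈ 0.1172

Weight on underwatering=true, given the evidence: 0.059962 + 0.011976 = 0.071938
Normalizer over all consistent configurations: 0.97·0.711·0.741 + 0.49·0.711·0.259 + 0.28·0.289·0.741 + 0.16·0.289·0.259 = 0.673216
Posterior = 0.071938 / 0.673216 ≈ 0.1069

With the extra evidence:
P(¬wilting | root rot) = 0.49·0.711 + 0.16·0.289 = 0.348390 + 0.046240 = 0.394630
Of this, 0.046240 comes from 0.16·0.289 (the underwatering=true cases).
Hence the posterior is 0.046240/0.394630 ≈ 0.1172.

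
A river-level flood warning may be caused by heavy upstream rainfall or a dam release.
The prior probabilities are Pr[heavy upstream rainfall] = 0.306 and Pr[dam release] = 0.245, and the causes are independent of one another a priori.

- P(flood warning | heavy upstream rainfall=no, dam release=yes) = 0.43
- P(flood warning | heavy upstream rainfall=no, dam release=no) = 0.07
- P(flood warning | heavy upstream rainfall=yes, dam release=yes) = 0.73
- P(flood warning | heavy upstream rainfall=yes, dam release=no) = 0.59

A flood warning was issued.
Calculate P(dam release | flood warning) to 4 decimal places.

P(dam release | flood warning) ≈ 0.4250

P(flood warning) = 0.07·0.694·0.755 + 0.43·0.694·0.245 + 0.59·0.306·0.755 + 0.73·0.306·0.245 = 0.036678 + 0.073113 + 0.136308 + 0.054728 = 0.300827
Restricting to configurations with dam release present: 0.073113 + 0.054728 = 0.127841.
Hence the posterior is 0.127841/0.300827 ≈ 0.4250.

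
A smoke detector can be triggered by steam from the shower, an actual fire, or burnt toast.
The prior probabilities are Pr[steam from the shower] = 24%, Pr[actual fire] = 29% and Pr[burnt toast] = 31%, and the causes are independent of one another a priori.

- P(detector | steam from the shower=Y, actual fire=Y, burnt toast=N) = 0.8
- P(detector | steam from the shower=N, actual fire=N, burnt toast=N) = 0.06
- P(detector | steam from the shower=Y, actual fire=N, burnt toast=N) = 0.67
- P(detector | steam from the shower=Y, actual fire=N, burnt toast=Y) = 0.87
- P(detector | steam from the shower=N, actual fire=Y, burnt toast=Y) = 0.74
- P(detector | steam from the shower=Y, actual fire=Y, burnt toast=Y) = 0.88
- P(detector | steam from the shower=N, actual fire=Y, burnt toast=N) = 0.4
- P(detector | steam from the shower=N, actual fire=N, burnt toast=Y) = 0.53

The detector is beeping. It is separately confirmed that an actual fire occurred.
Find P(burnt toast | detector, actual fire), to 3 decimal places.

Enumerate the 4 (steam from the shower, burnt toast) configurations and weight by the priors:
  P(detector | actual fire) = 0.4·0.76·0.69 + 0.74·0.76·0.31 + 0.8·0.24·0.69 + 0.88·0.24·0.31
        = 0.209760 + 0.174344 + 0.132480 + 0.065472 = 0.582056
Keeping only the burnt toast-present terms gives 0.239816, so
  P(burnt toast | detector, actual fire) = 0.239816 / 0.582056 ≈ 0.412

P(burnt toast | detector, actual fire) ≈ 0.412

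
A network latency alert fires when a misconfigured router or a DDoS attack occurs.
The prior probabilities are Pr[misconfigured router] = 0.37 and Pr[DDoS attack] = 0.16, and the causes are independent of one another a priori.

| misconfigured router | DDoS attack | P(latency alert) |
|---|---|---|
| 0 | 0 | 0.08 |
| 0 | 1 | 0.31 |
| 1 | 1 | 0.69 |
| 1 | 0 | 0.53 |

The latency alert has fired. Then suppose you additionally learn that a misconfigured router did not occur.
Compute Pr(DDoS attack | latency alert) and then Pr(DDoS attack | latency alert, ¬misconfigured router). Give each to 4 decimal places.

Sum P(latency alert|·) weighted by the priors over the 4 (misconfigured router, DDoS attack) configurations:
  P(latency alert) = 0.08·0.63·0.84 + 0.31·0.63·0.16 + 0.53·0.37·0.84 + 0.69·0.37·0.16
        = 0.042336 + 0.031248 + 0.164724 + 0.040848 = 0.279156
Keeping only the DDoS attack-present terms gives 0.072096, so
  P(DDoS attack | latency alert) = 0.072096 / 0.279156 ≈ 0.2583

Now also conditioning on misconfigured router≠true:
For the numerator, keep only DDoS attack=true terms: 0.31·0.16 = 0.049600
Normalizer over all consistent configurations: 0.08·0.84 + 0.31·0.16 = 0.116800
P(DDoS attack | latency alert, ¬misconfigured router) = 0.049600/0.116800 ≈ 0.4247
Ruling out misconfigured router raises the posterior on DDoS attack — the flip side of explaining away.

Pr(DDoS attack | latency alert) ≈ 0.2583; Pr(DDoS attack | latency alert, ¬misconfigured router) ≈ 0.4247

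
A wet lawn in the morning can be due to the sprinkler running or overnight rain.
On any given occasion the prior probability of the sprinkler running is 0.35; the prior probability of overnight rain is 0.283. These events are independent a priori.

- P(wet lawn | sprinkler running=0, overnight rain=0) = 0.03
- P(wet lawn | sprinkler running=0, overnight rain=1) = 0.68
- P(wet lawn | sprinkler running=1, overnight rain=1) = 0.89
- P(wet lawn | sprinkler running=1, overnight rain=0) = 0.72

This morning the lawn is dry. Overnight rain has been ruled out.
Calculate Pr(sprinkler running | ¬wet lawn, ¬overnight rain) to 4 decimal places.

Numerator (weight on configurations with sprinkler running): 0.28·0.35 = 0.098000
Denominator P(¬wet lawn | ¬overnight rain): 0.97·0.65 + 0.28·0.35 = 0.728500
Posterior = 0.098000 / 0.728500 ≈ 0.1345

Pr(sprinkler running | ¬wet lawn, ¬overnight rain) ≈ 0.1345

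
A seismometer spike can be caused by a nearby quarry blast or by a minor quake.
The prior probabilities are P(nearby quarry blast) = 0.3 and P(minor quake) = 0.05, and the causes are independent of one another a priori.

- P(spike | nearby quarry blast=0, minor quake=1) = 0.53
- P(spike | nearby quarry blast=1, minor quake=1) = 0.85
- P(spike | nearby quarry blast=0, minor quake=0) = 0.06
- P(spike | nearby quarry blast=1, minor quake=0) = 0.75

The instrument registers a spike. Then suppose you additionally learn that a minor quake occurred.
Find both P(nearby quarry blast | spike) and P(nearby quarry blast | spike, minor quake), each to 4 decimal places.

By total probability over the 4 (nearby quarry blast, minor quake) configurations:
  P(spike) = 0.06·0.7·0.95 + 0.53·0.7·0.05 + 0.75·0.3·0.95 + 0.85·0.3·0.05
        = 0.039900 + 0.018550 + 0.213750 + 0.012750 = 0.284950
Keeping only the nearby quarry blast-present terms gives 0.226500, so
  P(nearby quarry blast | spike) = 0.226500 / 0.284950 ≈ 0.7949

Now condition on the additional information:
Enumerate both values of nearby quarry blast and weight by the priors:
  P(spike | minor quake) = 0.53×0.7 + 0.85×0.3
        = 0.371000 + 0.255000 = 0.626000
Configurations with nearby quarry blast contribute 0.255000, so
  P(nearby quarry blast | spike, minor quake) = 0.255000 / 0.626000 ≈ 0.4073

P(nearby quarry blast | spike) ≈ 0.7949; P(nearby quarry blast | spike, minor quake) ≈ 0.4073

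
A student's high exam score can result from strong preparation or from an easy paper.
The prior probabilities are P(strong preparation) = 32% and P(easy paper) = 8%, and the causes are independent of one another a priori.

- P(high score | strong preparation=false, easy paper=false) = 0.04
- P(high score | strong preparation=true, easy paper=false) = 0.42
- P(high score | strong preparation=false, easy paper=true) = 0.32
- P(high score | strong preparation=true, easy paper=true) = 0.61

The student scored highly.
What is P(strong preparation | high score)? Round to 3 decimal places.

Numerator (weight on configurations with strong preparation): 0.123648 + 0.015616 = 0.139264
Denominator P(high score): 0.04*0.68*0.92 + 0.32*0.68*0.08 + 0.42*0.32*0.92 + 0.61*0.32*0.08 = 0.181696
Posterior = 0.139264 / 0.181696 ≈ 0.766

P(strong preparation | high score) ≈ 0.766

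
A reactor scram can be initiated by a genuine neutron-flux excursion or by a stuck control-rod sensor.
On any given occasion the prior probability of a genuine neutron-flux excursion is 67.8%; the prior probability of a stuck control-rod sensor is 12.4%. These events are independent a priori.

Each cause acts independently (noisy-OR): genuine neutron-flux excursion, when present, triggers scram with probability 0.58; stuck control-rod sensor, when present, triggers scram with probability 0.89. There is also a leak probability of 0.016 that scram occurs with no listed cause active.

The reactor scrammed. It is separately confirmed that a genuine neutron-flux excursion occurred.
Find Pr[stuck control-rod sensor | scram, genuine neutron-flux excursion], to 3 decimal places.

Pr[stuck control-rod sensor | scram, genuine neutron-flux excursion] ≈ 0.187

Under noisy-OR, P(scram | causes) = 1 − (1−0.016)·∏(1−qᵢ) over the active causes.
P(scram | genuine neutron-flux excursion) = 0.58672*0.876 + 0.954539*0.124 = 0.513967 + 0.118363 = 0.632330
Of this, 0.118363 comes from 0.954539*0.124 (the stuck control-rod sensor=true cases).
Hence the posterior is 0.118363/0.632330 ≈ 0.187.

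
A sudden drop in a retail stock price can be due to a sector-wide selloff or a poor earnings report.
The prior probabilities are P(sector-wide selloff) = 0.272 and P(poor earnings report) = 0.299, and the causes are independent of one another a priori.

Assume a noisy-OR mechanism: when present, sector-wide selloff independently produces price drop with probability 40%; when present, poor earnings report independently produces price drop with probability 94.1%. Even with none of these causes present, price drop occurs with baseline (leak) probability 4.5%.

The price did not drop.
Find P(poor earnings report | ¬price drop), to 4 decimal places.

Under noisy-OR, P(price drop | causes) = 1 − (1−0.045)·∏(1−qᵢ) over the active causes.
Weight on poor earnings report=true, given the evidence: 0.012265 + 0.002749 = 0.015014
The normalizing constant is 0.955*0.728*0.701 + 0.056345*0.728*0.299 + 0.573*0.272*0.701 + 0.033807*0.272*0.299 = 0.611632
Posterior = 0.015014 / 0.611632 ≈ 0.0245

P(poor earnings report | ¬price drop) ≈ 0.0245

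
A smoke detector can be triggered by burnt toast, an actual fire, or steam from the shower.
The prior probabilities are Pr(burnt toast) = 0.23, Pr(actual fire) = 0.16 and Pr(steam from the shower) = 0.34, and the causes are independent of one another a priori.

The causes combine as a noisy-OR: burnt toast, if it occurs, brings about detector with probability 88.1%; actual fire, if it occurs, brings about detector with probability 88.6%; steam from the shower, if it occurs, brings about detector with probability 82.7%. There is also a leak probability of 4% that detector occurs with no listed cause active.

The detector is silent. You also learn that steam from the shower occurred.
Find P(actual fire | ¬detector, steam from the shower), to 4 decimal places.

P(actual fire | ¬detector, steam from the shower) ≈ 0.0213

Under noisy-OR, P(detector | causes) = 1 − (1−0.04)·∏(1−qᵢ) over the active causes.
P(¬detector | steam from the shower) = 0.16608×0.77×0.84 + 0.018933×0.77×0.16 + 0.019764×0.23×0.84 + 0.002253×0.23×0.16 = 0.107421 + 0.002333 + 0.003818 + 0.000083 = 0.113655
Of this, 0.002416 comes from 0.002333 + 0.000083 (the actual fire=true cases).
P(actual fire | ¬detector, steam from the shower) = 0.002416 / 0.113655 ≈ 0.0213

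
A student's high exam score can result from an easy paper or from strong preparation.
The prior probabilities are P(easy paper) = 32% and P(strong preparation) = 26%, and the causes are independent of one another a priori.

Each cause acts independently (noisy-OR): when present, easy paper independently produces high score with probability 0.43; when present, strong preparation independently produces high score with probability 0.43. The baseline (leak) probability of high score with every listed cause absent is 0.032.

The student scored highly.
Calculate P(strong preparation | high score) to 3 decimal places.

P(strong preparation | high score) ≈ 0.527

Under noisy-OR, P(high score | causes) = 1 − (1−0.032)·∏(1−qᵢ) over the active causes.
Weight on strong preparation=true, given the evidence: 0.079249 + 0.057033 = 0.136282
Denominator P(high score): 0.032*0.68*0.74 + 0.44824*0.68*0.26 + 0.44824*0.32*0.74 + 0.685497*0.32*0.26 = 0.258527
P(strong preparation | high score) = 0.136282/0.258527 ≈ 0.527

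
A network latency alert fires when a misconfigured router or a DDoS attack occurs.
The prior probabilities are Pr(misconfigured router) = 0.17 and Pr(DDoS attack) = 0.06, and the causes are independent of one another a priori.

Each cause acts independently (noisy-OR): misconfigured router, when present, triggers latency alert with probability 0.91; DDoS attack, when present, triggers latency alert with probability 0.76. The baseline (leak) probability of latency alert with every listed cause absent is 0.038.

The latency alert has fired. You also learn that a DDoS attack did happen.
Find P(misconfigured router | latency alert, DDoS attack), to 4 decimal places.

P(misconfigured router | latency alert, DDoS attack) ≈ 0.2068

Under noisy-OR, P(latency alert | causes) = 1 − (1−0.038)·∏(1−qᵢ) over the active causes.
Weight on misconfigured router=true, given the evidence: 0.979221×0.17 = 0.166468
The normalizing constant is 0.76912×0.83 + 0.979221×0.17 = 0.804838
P(misconfigured router | latency alert, DDoS attack) = 0.166468/0.804838 ≈ 0.2068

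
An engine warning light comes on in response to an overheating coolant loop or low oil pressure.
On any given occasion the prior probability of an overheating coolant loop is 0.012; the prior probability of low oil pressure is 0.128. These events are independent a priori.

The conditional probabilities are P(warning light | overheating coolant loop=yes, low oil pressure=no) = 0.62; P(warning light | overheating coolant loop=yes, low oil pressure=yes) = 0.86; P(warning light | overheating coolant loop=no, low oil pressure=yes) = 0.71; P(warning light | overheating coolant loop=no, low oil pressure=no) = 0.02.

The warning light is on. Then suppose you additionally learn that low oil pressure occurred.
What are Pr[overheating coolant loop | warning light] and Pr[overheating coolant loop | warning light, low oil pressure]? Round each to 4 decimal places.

Pr[overheating coolant loop | warning light] ≈ 0.0680; Pr[overheating coolant loop | warning light, low oil pressure] ≈ 0.0145

P(warning light) = 0.02*0.988*0.872 + 0.71*0.988*0.128 + 0.62*0.012*0.872 + 0.86*0.012*0.128 = 0.017231 + 0.089789 + 0.006488 + 0.001321 = 0.114829
Of this, 0.007809 comes from 0.006488 + 0.001321 (the overheating coolant loop=true cases).
So P(overheating coolant loop | warning light) = 0.007809/0.114829 ≈ 0.0680.

With the extra evidence:
Numerator (weight on configurations with overheating coolant loop): 0.86×0.012 = 0.010320
Denominator P(warning light | low oil pressure): 0.71×0.988 + 0.86×0.012 = 0.711800
Posterior = 0.010320 / 0.711800 ≈ 0.0145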